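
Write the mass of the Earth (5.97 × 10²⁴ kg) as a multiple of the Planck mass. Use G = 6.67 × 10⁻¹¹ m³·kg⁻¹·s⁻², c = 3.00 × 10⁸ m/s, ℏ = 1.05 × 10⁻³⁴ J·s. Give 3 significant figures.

2.75 × 10³²

Planck mass: m_P = √(ℏc/G) = 2.17 × 10⁻⁸ kg.
5.97 × 10²⁴ / 2.17 × 10⁻⁸ = 2.75 × 10³²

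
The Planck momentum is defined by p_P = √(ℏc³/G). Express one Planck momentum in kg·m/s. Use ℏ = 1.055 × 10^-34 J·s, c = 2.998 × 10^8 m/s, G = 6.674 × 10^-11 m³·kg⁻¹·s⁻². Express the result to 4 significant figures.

p_P = √(ℏc³/G)
  = √(42.60)
  = 6.527 kg·m/s

6.527 kg·m/s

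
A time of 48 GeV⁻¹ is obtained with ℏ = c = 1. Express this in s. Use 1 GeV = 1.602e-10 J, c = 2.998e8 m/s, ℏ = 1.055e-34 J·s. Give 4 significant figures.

3.161e-23 s

A time is [E]⁻¹ in ℏ=c=1; restore one factor of ℏ.
1 GeV⁻¹ → ℏ × (1 GeV in J)⁻¹ = 6.586e-25 s.
Result: 48 × 6.586e-25 = 3.161e-23 s.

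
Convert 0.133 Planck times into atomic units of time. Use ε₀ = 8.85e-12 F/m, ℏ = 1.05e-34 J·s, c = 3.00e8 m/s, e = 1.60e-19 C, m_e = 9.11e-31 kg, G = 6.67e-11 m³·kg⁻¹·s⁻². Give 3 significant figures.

Planck time: t_P = √(ℏG/c⁵) = 5.37e-44 s
atomic unit of time: τ_au = (4πε₀)²ℏ³/(m_e e⁴) = 2.40e-17 s
0.133 × 5.37e-44 / 2.40e-17 = 2.98e-28

2.98e-28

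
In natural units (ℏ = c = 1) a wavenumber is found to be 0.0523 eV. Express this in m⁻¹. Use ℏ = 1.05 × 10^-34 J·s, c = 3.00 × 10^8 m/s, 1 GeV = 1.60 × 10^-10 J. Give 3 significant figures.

Inverse length is [E]/(ℏc).
1 GeV → 1/(ℏc) × (1 GeV in J) = 5.08 × 10^15 m⁻¹.
Convert the energy scale: 0.0523 eV = 5.23 × 10^-11 GeV.
Result: 5.23 × 10^-11 × 5.08 × 10^15 = 2.66 × 10^5 m⁻¹.

2.66 × 10^5 m⁻¹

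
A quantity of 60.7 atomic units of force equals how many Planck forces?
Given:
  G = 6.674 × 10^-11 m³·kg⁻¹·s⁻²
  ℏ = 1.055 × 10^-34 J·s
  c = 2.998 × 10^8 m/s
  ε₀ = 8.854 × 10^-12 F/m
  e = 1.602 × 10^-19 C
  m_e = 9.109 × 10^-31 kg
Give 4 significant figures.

atomic unit of force: F_au = E_h/a₀ = m_e²e⁶/((4πε₀)³ℏ⁴) = 8.220 × 10^-8 N
Planck force: F_P = c⁴/G = 1.210 × 10^44 N
60.7 × 8.220 × 10^-8 / 1.210 × 10^44 = 4.122 × 10^-50

4.122 × 10^-50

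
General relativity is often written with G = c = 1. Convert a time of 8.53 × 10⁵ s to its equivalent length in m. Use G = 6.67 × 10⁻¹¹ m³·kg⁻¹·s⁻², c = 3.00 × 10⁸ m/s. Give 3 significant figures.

Time → length via c.
8.53 × 10⁵ s × (c) = 2.56 × 10¹⁴ m

2.56 × 10¹⁴ m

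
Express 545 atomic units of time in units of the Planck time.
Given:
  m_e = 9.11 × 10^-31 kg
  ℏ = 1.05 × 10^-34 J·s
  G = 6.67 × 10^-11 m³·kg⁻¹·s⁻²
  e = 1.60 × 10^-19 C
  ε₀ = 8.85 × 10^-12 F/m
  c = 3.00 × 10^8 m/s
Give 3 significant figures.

2.43 × 10^29

atomic unit of time: τ_au = (4πε₀)²ℏ³/(m_e e⁴) = 2.40 × 10^-17 s
Planck time: t_P = √(ℏG/c⁵) = 5.37 × 10^-44 s
545 × 2.40 × 10^-17 / 5.37 × 10^-44 = 2.43 × 10^29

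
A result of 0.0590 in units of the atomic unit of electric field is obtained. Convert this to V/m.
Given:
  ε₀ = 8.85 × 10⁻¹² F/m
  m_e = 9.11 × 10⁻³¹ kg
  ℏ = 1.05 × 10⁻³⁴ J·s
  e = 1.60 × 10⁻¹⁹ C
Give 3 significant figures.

3.07 × 10¹⁰ V/m

One atomic unit of electric field: E_au = E_h/(e a₀) = m_e²e⁵/((4πε₀)³ℏ⁴) = 5.20 × 10¹¹ V/m.
0.0590 × 5.20 × 10¹¹ V/m = 3.07 × 10¹⁰ V/m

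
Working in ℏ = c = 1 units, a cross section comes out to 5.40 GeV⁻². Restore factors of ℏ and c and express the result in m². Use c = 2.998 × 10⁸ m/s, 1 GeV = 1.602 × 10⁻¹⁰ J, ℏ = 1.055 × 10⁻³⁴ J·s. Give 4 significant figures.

2.105 × 10⁻³¹ m²

Area is [L]² = [E]⁻²·(ℏc)²; restore (ℏc)².
1 GeV⁻² → (ℏc)² × (1 GeV in J)⁻² = 3.898 × 10⁻³² m².
Result: 5.40 × 3.898 × 10⁻³² = 2.105 × 10⁻³¹ m².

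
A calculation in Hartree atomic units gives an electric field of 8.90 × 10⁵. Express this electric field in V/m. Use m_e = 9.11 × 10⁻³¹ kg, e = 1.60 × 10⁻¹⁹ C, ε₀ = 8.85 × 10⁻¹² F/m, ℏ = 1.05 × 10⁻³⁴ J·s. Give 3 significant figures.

4.63 × 10¹⁷ V/m

One atomic unit of electric field: E_au = E_h/(e a₀) = m_e²e⁵/((4πε₀)³ℏ⁴) = 5.20 × 10¹¹ V/m.
8.90 × 10⁵ × 5.20 × 10¹¹ V/m = 4.63 × 10¹⁷ V/m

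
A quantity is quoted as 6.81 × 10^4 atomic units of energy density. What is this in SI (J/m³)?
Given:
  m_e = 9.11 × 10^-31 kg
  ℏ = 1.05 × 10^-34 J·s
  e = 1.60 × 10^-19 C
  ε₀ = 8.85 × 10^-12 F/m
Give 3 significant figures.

2.05 × 10^18 J/m³

One atomic unit of energy density: u_au = E_h/a₀³ = m_e⁴e¹⁰/((4πε₀)⁵ℏ⁸) = 3.01 × 10^13 J/m³.
6.81 × 10^4 × 3.01 × 10^13 J/m³ = 2.05 × 10^18 J/m³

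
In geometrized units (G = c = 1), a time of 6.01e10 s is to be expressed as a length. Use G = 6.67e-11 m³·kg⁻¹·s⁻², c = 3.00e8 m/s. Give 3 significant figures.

Time → length via c.
6.01e10 s × (c) = 1.80e19 m

1.80e19 m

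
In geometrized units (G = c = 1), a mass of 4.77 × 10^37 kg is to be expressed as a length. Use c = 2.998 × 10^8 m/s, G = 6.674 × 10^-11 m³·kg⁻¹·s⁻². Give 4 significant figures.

3.542 × 10^10 m

In G = c = 1 units mass has dimensions of length; the conversion factor is G/c².
4.77 × 10^37 kg × (G/c²) = 3.542 × 10^10 m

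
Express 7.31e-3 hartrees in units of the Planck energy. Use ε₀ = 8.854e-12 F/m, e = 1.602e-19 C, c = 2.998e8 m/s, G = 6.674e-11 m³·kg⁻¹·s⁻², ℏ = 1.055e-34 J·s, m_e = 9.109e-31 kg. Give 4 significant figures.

hartree: E_h = m_e e⁴/(4πε₀ℏ)² = 4.354e-18 J
Planck energy: E_P = √(ℏc⁵/G) = 1.957e9 J
7.31e-3 × 4.354e-18 / 1.957e9 = 1.627e-29

1.627e-29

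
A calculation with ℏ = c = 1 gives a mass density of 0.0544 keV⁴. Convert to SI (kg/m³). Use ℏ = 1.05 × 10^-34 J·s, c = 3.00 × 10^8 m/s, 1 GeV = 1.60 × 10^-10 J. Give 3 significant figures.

Mass density is [E]/(c²[L]³) = [E]⁴/(ℏ³c⁵).
1 GeV⁴ → 1/(ℏ³c⁵) × (1 GeV in J)⁴ = 2.33 × 10^20 kg/m³.
Convert the energy scale: 0.0544 keV⁴ = 5.44 × 10^-26 GeV⁴.
Result: 5.44 × 10^-26 × 2.33 × 10^20 = 1.27 × 10^-5 kg/m³.

1.27 × 10^-5 kg/m³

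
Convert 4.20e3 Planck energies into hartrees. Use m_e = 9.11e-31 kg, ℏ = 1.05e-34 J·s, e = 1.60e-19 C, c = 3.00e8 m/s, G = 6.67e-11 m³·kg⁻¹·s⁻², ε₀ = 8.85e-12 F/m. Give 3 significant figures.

Planck energy: E_P = √(ℏc⁵/G) = 1.96e9 J
hartree: E_h = m_e e⁴/(4πε₀ℏ)² = 4.38e-18 J
4.20e3 × 1.96e9 / 4.38e-18 = 1.88e30

1.88e30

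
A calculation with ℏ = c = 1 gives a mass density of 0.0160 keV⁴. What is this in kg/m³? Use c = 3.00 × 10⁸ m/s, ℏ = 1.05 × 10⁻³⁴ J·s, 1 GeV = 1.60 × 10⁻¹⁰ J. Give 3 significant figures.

3.73 × 10⁻⁶ kg/m³

Mass density is [E]/(c²[L]³) = [E]⁴/(ℏ³c⁵).
1 GeV⁴ → 1/(ℏ³c⁵) × (1 GeV in J)⁴ = 2.33 × 10²⁰ kg/m³.
Convert the energy scale: 0.0160 keV⁴ = 1.60 × 10⁻²⁶ GeV⁴.
Result: 1.60 × 10⁻²⁶ × 2.33 × 10²⁰ = 3.73 × 10⁻⁶ kg/m³.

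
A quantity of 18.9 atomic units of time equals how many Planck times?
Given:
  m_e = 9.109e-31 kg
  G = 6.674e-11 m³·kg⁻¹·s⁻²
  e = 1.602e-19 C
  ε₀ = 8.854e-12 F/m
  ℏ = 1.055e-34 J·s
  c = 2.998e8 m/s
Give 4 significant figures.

8.493e27

atomic unit of time: τ_au = (4πε₀)²ℏ³/(m_e e⁴) = 2.423e-17 s
Planck time: t_P = √(ℏG/c⁵) = 5.392e-44 s
18.9 × 2.423e-17 / 5.392e-44 = 8.493e27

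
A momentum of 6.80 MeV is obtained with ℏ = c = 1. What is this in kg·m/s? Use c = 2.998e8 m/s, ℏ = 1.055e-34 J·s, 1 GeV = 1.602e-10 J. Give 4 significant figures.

Momentum is [E]/c; divide by c.
1 GeV → 1/c × (1 GeV in J) = 5.344e-19 kg·m/s.
Convert the energy scale: 6.80 MeV = 6.80e-3 GeV.
Result: 6.80e-3 × 5.344e-19 = 3.634e-21 kg·m/s.

3.634e-21 kg·m/s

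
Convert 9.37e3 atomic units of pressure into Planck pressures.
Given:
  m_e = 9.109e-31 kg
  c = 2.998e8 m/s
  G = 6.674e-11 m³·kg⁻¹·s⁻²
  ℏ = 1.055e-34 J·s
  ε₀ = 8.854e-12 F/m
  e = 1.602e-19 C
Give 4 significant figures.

atomic unit of pressure: P_au = E_h/a₀³ = m_e⁴e¹⁰/((4πε₀)⁵ℏ⁸) = 2.929e13 Pa
Planck pressure: p_P = c⁷/(ℏG²) = 4.632e113 Pa
9.37e3 × 2.929e13 / 4.632e113 = 5.925e-97

5.925e-97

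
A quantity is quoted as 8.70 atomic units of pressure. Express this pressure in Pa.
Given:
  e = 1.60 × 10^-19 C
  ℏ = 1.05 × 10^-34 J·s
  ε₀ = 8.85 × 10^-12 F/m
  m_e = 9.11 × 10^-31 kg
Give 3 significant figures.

One atomic unit of pressure: P_au = E_h/a₀³ = m_e⁴e¹⁰/((4πε₀)⁵ℏ⁸) = 3.01 × 10^13 Pa.
8.70 × 3.01 × 10^13 Pa = 2.62 × 10^14 Pa

2.62 × 10^14 Pa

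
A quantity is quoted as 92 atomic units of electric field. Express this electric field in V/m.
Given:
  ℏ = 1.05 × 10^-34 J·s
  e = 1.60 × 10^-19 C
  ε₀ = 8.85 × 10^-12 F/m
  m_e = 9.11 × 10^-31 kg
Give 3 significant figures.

One atomic unit of electric field: E_au = E_h/(e a₀) = m_e²e⁵/((4πε₀)³ℏ⁴) = 5.20 × 10^11 V/m.
92 × 5.20 × 10^11 V/m = 4.79 × 10^13 V/m

4.79 × 10^13 V/m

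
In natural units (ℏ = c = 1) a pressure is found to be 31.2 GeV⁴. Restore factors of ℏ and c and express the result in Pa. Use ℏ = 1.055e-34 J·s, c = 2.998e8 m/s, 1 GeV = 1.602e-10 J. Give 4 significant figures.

6.495e38 Pa

Pressure is [E]/[L]³ = [E]⁴/(ℏc)³.
1 GeV⁴ → 1/(ℏc)³ × (1 GeV in J)⁴ = 2.082e37 Pa.
Result: 31.2 × 2.082e37 = 6.495e38 Pa.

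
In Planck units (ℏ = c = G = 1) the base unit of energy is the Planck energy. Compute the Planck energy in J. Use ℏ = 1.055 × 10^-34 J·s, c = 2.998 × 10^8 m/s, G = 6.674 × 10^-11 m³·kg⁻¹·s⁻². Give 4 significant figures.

E_P = √(ℏc⁵/G)
  = √(3.828 × 10^18)
  = 1.957 × 10^9 J

1.957 × 10^9 J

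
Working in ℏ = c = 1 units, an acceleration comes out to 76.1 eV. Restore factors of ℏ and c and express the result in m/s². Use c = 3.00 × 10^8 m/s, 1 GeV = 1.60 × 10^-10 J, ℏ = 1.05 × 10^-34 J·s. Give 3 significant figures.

Acceleration is [L]/[T]² = c·[E]/ℏ.
1 GeV → c/ℏ × (1 GeV in J) = 4.57 × 10^32 m/s².
Convert the energy scale: 76.1 eV = 7.61 × 10^-8 GeV.
Result: 7.61 × 10^-8 × 4.57 × 10^32 = 3.48 × 10^25 m/s².

3.48 × 10^25 m/s²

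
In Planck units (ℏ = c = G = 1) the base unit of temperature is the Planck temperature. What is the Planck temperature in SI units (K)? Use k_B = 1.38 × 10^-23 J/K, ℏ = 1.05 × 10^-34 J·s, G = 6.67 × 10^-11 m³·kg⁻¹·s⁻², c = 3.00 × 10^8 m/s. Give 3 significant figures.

T_P = √(ℏc⁵/G) / k_B
  = √(3.83 × 10^18) × 7.25 × 10^22
  = 1.42 × 10^32 K

1.42 × 10^32 K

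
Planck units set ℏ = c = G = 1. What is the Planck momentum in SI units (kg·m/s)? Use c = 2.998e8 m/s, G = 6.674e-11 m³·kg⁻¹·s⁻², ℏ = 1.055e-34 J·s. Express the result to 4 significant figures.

6.527 kg·m/s

From ℏ = c = G = 1 the momentum scale is p_P = √(ℏc³/G).
  = √(42.60)
  = 6.527 kg·m/s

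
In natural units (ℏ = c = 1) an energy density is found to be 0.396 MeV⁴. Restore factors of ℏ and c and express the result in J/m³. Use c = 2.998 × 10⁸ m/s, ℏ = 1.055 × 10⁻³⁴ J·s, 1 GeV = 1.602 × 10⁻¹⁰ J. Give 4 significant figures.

[E]/[L]³ = [E]⁴/(ℏc)³; restore (ℏc)⁻³.
1 GeV⁴ → 1/(ℏc)³ × (1 GeV in J)⁴ = 2.082 × 10³⁷ J/m³.
Convert the energy scale: 0.396 MeV⁴ = 3.96 × 10⁻¹³ GeV⁴.
Result: 3.96 × 10⁻¹³ × 2.082 × 10³⁷ = 8.243 × 10²⁴ J/m³.

8.243 × 10²⁴ J/m³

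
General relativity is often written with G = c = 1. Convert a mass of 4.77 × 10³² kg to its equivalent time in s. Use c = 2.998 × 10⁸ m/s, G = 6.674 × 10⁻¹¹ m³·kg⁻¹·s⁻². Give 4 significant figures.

Mass → time via G/c³.
4.77 × 10³² kg × (G/c³) = 1.181 × 10⁻³ s

1.181 × 10⁻³ s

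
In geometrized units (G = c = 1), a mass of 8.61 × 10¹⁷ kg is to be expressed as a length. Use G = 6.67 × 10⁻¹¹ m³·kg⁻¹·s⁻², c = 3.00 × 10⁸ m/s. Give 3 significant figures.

6.38 × 10⁻¹⁰ m

In G = c = 1 units mass has dimensions of length; the conversion factor is G/c².
8.61 × 10¹⁷ kg × (G/c²) = 6.38 × 10⁻¹⁰ m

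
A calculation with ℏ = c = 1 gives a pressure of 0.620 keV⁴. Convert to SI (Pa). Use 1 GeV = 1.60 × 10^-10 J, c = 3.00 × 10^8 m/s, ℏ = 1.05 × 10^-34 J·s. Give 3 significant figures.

1.30 × 10^13 Pa

Pressure is [E]/[L]³ = [E]⁴/(ℏc)³.
1 GeV⁴ → 1/(ℏc)³ × (1 GeV in J)⁴ = 2.10 × 10^37 Pa.
Convert the energy scale: 0.620 keV⁴ = 6.20 × 10^-25 GeV⁴.
Result: 6.20 × 10^-25 × 2.10 × 10^37 = 1.30 × 10^13 Pa.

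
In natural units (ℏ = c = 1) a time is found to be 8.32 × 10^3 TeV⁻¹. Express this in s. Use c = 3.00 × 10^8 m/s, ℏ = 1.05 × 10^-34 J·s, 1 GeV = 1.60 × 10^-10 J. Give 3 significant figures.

5.46 × 10^-24 s

A time is [E]⁻¹ in ℏ=c=1; restore one factor of ℏ.
1 GeV⁻¹ → ℏ × (1 GeV in J)⁻¹ = 6.56 × 10^-25 s.
Convert the energy scale: 8.32 × 10^3 TeV⁻¹ = 8.32 GeV⁻¹.
Result: 8.32 × 6.56 × 10^-25 = 5.46 × 10^-24 s.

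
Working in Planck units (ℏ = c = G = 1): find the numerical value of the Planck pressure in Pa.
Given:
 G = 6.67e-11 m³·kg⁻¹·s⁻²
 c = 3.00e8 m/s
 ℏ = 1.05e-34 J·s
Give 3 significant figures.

4.68e113 Pa

The unique combination of the constants set to 1 with dimensions of pressure is p_P = c⁷/(ℏG²).
  = 2.19e59 / 4.67e-55
  = 4.68e113 Pa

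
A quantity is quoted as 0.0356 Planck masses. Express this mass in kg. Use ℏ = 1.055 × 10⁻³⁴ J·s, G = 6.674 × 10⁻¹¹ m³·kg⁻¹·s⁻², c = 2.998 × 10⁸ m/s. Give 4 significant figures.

One Planck mass: m_P = √(ℏc/G) = 2.177 × 10⁻⁸ kg.
0.0356 × 2.177 × 10⁻⁸ kg = 7.750 × 10⁻¹⁰ kg

7.750 × 10⁻¹⁰ kg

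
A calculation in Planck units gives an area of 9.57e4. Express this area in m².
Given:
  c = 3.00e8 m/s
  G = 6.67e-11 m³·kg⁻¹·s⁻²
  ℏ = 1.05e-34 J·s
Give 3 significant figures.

2.48e-65 m²

One Planck area: A_P = ℏG/c³ = 2.59e-70 m².
9.57e4 × 2.59e-70 m² = 2.48e-65 m²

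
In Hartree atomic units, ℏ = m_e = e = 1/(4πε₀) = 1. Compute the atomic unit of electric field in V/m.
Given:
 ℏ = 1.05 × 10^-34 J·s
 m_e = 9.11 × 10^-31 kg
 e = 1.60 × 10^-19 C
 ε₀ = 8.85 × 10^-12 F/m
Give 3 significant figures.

The unique combination of the constants set to 1 with dimensions of electric field is E_au = E_h/(e a₀) = m_e²e⁵/((4πε₀)³ℏ⁴).
E_h = 4.38 × 10^-18 J
a₀ = 5.26 × 10^-11 m
E_h/(e·a₀) = 5.20 × 10^11 V/m

5.20 × 10^11 V/m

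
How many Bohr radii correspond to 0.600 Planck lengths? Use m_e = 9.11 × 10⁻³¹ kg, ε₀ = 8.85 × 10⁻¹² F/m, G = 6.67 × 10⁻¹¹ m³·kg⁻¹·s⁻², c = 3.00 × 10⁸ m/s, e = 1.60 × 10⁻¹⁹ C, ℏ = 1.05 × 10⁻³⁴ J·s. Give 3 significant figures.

1.84 × 10⁻²⁵

Planck length: ℓ_P = √(ℏG/c³) = 1.61 × 10⁻³⁵ m
Bohr radius: a₀ = 4πε₀ℏ²/(m_e e²) = 5.26 × 10⁻¹¹ m
0.600 × 1.61 × 10⁻³⁵ / 5.26 × 10⁻¹¹ = 1.84 × 10⁻²⁵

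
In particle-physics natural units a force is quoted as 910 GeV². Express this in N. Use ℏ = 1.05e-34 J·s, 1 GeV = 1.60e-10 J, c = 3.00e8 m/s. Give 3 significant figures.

Force is [E]/[L] = [E]²/(ℏc); restore (ℏc)⁻¹.
1 GeV² → 1/(ℏc) × (1 GeV in J)² = 8.13e5 N.
Result: 910 × 8.13e5 = 7.40e8 N.

7.40e8 N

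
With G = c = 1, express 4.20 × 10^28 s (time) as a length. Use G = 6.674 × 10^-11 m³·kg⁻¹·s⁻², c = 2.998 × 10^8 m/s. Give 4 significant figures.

Time → length via c.
4.20 × 10^28 s × (c) = 1.259 × 10^37 m

1.259 × 10^37 m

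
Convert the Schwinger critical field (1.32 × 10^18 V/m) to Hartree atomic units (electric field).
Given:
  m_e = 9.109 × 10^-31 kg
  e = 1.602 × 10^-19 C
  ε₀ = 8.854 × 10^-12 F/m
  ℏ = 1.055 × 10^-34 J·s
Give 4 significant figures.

2.573 × 10^6

atomic unit of electric field: E_au = E_h/(e a₀) = m_e²e⁵/((4πε₀)³ℏ⁴) = 5.131 × 10^11 V/m.
1.32 × 10^18 / 5.131 × 10^11 = 2.573 × 10^6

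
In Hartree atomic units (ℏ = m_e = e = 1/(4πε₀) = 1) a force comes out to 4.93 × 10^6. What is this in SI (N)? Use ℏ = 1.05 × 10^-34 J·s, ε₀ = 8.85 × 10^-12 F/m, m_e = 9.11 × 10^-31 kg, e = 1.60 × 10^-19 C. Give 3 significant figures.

0.411 N

One atomic unit of force: F_au = E_h/a₀ = m_e²e⁶/((4πε₀)³ℏ⁴) = 8.33 × 10^-8 N.
4.93 × 10^6 × 8.33 × 10^-8 N = 0.411 N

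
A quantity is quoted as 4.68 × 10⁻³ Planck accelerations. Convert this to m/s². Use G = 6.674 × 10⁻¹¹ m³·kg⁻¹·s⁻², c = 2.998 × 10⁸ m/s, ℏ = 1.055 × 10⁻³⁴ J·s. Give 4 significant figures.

2.602 × 10⁴⁹ m/s²

One Planck acceleration: a_P = √(c⁷/(ℏG)) = 5.560 × 10⁵¹ m/s².
4.68 × 10⁻³ × 5.560 × 10⁵¹ m/s² = 2.602 × 10⁴⁹ m/s²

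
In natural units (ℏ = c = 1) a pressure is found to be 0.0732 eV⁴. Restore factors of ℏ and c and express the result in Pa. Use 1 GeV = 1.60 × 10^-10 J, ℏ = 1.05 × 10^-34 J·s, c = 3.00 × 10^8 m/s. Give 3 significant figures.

Pressure is [E]/[L]³ = [E]⁴/(ℏc)³.
1 GeV⁴ → 1/(ℏc)³ × (1 GeV in J)⁴ = 2.10 × 10^37 Pa.
Convert the energy scale: 0.0732 eV⁴ = 7.32 × 10^-38 GeV⁴.
Result: 7.32 × 10^-38 × 2.10 × 10^37 = 1.53 Pa.

1.53 Pa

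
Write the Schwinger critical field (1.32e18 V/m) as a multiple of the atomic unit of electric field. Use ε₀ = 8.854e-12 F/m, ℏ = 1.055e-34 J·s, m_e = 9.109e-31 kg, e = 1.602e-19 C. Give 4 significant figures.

atomic unit of electric field: E_au = E_h/(e a₀) = m_e²e⁵/((4πε₀)³ℏ⁴) = 5.131e11 V/m.
1.32e18 / 5.131e11 = 2.573e6

2.573e6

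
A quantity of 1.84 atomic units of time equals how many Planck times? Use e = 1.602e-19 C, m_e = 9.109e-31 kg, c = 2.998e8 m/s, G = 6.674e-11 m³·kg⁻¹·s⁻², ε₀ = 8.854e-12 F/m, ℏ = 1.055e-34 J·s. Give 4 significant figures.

8.268e26

atomic unit of time: τ_au = (4πε₀)²ℏ³/(m_e e⁴) = 2.423e-17 s
Planck time: t_P = √(ℏG/c⁵) = 5.392e-44 s
1.84 × 2.423e-17 / 5.392e-44 = 8.268e26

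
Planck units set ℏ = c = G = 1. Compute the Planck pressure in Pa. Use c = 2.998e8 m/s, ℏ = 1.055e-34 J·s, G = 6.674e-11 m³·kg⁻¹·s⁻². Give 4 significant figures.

4.632e113 Pa

Dimensional analysis gives p_P = c⁷/(ℏG²).
  = 2.177e59 / 4.699e-55
  = 4.632e113 Pa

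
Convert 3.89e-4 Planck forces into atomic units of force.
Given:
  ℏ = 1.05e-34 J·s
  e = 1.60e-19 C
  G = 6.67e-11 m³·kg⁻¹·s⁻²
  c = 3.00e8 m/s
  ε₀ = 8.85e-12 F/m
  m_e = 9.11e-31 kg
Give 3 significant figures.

Planck force: F_P = c⁴/G = 1.21e44 N
atomic unit of force: F_au = E_h/a₀ = m_e²e⁶/((4πε₀)³ℏ⁴) = 8.33e-8 N
3.89e-4 × 1.21e44 / 8.33e-8 = 5.67e47

5.67e47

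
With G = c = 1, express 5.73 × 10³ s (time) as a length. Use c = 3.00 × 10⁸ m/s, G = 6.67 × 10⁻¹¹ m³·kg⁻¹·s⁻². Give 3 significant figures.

Time → length via c.
5.73 × 10³ s × (c) = 1.72 × 10¹² m

1.72 × 10¹² m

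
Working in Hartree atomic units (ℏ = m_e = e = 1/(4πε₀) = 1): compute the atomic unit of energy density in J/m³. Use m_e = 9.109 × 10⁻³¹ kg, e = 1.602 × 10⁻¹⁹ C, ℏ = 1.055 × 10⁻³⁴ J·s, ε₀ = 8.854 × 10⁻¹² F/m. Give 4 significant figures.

Dimensional analysis gives u_au = E_h/a₀³ = m_e⁴e¹⁰/((4πε₀)⁵ℏ⁸).
E_h = 4.354 × 10⁻¹⁸ J
a₀ = 5.297 × 10⁻¹¹ m
E_h/a₀³ = 2.929 × 10¹³ J/m³

2.929 × 10¹³ J/m³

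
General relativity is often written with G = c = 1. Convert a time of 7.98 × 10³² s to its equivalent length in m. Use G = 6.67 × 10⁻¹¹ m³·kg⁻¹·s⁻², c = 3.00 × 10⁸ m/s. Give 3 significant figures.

2.39 × 10⁴¹ m

Time → length via c.
7.98 × 10³² s × (c) = 2.39 × 10⁴¹ m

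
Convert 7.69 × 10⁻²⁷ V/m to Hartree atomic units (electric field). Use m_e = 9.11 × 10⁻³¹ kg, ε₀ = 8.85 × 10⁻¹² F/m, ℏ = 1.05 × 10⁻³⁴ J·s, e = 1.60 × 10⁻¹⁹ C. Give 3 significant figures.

atomic unit of electric field: E_au = E_h/(e a₀) = m_e²e⁵/((4πε₀)³ℏ⁴) = 5.20 × 10¹¹ V/m.
7.69 × 10⁻²⁷ / 5.20 × 10¹¹ = 1.48 × 10⁻³⁸

1.48 × 10⁻³⁸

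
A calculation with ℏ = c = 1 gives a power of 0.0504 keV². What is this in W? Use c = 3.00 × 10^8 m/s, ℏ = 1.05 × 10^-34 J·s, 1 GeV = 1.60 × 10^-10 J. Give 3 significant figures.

12.3 W

Power is [E]/[T] = [E]²/ℏ.
1 GeV² → 1/ℏ × (1 GeV in J)² = 2.44 × 10^14 W.
Convert the energy scale: 0.0504 keV² = 5.04 × 10^-14 GeV².
Result: 5.04 × 10^-14 × 2.44 × 10^14 = 12.3 W.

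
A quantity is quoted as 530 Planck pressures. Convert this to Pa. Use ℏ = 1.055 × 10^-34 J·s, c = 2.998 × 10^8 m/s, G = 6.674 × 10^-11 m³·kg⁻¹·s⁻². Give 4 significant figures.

One Planck pressure: p_P = c⁷/(ℏG²) = 4.632 × 10^113 Pa.
530 × 4.632 × 10^113 Pa = 2.455 × 10^116 Pa

2.455 × 10^116 Pa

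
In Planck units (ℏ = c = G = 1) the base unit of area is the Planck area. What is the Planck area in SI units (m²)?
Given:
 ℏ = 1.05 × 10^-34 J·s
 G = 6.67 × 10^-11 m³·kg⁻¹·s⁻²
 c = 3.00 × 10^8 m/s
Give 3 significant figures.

2.59 × 10^-70 m²

A_P = ℏG/c³
  = 7.00 × 10^-45 / 2.70 × 10^25
  = 2.59 × 10^-70 m²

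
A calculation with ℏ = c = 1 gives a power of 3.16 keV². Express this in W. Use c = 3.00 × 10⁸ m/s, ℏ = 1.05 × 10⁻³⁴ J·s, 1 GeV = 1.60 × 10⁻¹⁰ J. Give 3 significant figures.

770 W

Power is [E]/[T] = [E]²/ℏ.
1 GeV² → 1/ℏ × (1 GeV in J)² = 2.44 × 10¹⁴ W.
Convert the energy scale: 3.16 keV² = 3.16 × 10⁻¹² GeV².
Result: 3.16 × 10⁻¹² × 2.44 × 10¹⁴ = 770 W.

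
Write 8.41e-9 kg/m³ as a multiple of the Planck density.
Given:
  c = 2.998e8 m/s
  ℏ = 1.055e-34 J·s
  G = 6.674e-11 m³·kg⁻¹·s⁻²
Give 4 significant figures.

Planck density: ρ_P = c⁵/(ℏG²) = 5.154e96 kg/m³.
8.41e-9 / 5.154e96 = 1.632e-105

1.632e-105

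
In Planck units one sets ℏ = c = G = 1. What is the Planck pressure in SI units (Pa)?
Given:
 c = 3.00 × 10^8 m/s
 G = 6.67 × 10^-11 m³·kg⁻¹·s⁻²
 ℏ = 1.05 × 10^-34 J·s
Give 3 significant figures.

p_P = c⁷/(ℏG²)
  = 2.19 × 10^59 / 4.67 × 10^-55
  = 4.68 × 10^113 Pa

4.68 × 10^113 Pa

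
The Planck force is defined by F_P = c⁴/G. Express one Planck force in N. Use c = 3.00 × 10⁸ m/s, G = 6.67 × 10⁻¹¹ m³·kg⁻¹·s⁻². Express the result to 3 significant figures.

1.21 × 10⁴⁴ N

F_P = c⁴/G
  = 8.10 × 10³³ / 6.67 × 10⁻¹¹
  = 1.21 × 10⁴⁴ N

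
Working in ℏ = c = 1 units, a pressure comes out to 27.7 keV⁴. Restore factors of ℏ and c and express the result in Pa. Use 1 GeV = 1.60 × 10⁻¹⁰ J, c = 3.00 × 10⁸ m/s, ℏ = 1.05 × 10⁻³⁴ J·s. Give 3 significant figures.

Pressure is [E]/[L]³ = [E]⁴/(ℏc)³.
1 GeV⁴ → 1/(ℏc)³ × (1 GeV in J)⁴ = 2.10 × 10³⁷ Pa.
Convert the energy scale: 27.7 keV⁴ = 2.77 × 10⁻²³ GeV⁴.
Result: 2.77 × 10⁻²³ × 2.10 × 10³⁷ = 5.81 × 10¹⁴ Pa.

5.81 × 10¹⁴ Pa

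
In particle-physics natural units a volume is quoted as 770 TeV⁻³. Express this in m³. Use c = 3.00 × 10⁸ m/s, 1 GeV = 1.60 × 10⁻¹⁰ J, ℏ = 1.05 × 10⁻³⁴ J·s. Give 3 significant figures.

5.88 × 10⁻⁵⁴ m³

Volume is [L]³ = [E]⁻³·(ℏc)³.
1 GeV⁻³ → (ℏc)³ × (1 GeV in J)⁻³ = 7.63 × 10⁻⁴⁸ m³.
Convert the energy scale: 770 TeV⁻³ = 7.70 × 10⁻⁷ GeV⁻³.
Result: 7.70 × 10⁻⁷ × 7.63 × 10⁻⁴⁸ = 5.88 × 10⁻⁵⁴ m³.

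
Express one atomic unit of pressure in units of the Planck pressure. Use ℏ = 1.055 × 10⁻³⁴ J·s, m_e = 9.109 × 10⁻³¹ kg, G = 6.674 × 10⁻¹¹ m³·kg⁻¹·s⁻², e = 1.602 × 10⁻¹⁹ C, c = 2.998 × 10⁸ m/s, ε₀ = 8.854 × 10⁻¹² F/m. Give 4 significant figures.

atomic unit of pressure: P_au = E_h/a₀³ = m_e⁴e¹⁰/((4πε₀)⁵ℏ⁸) = 2.929 × 10¹³ Pa
Planck pressure: p_P = c⁷/(ℏG²) = 4.632 × 10¹¹³ Pa
ratio = 2.929 × 10¹³ / 4.632 × 10¹¹³ = 6.323 × 10⁻¹⁰¹

6.323 × 10⁻¹⁰¹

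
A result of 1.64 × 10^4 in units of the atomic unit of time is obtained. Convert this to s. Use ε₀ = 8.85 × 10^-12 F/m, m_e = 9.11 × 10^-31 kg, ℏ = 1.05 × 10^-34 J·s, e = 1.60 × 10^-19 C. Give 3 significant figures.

3.93 × 10^-13 s

One atomic unit of time: τ_au = (4πε₀)²ℏ³/(m_e e⁴) = 2.40 × 10^-17 s.
1.64 × 10^4 × 2.40 × 10^-17 s = 3.93 × 10^-13 s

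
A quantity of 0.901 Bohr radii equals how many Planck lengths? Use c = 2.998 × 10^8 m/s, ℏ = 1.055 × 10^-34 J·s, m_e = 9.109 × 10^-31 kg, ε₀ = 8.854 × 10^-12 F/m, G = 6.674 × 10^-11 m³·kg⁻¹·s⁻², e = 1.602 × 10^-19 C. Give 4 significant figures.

2.953 × 10^24

Bohr radius: a₀ = 4πε₀ℏ²/(m_e e²) = 5.297 × 10^-11 m
Planck length: ℓ_P = √(ℏG/c³) = 1.616 × 10^-35 m
0.901 × 5.297 × 10^-11 / 1.616 × 10^-35 = 2.953 × 10^24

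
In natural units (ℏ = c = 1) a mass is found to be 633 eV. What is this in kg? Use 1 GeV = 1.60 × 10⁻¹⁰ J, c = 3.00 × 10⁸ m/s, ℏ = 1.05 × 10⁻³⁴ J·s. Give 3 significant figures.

1.13 × 10⁻³³ kg

Mass is [E]/c²; divide by c².
1 GeV → 1/c² × (1 GeV in J) = 1.78 × 10⁻²⁷ kg.
Convert the energy scale: 633 eV = 6.33 × 10⁻⁷ GeV.
Result: 6.33 × 10⁻⁷ × 1.78 × 10⁻²⁷ = 1.13 × 10⁻³³ kg.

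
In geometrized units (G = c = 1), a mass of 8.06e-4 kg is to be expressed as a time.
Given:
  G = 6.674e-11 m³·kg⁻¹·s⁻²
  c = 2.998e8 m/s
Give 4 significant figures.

Mass → time via G/c³.
8.06e-4 kg × (G/c³) = 1.996e-39 s

1.996e-39 s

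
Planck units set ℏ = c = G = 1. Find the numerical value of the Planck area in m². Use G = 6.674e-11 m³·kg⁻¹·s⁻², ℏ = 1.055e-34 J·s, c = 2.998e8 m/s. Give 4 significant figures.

2.613e-70 m²

Dimensional analysis gives A_P = ℏG/c³.
  = 7.041e-45 / 2.695e25
  = 2.613e-70 m²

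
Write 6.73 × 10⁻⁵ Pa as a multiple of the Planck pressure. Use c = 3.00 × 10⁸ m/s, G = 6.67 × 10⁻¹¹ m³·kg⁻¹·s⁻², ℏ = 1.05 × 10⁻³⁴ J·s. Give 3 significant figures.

Planck pressure: p_P = c⁷/(ℏG²) = 4.68 × 10¹¹³ Pa.
6.73 × 10⁻⁵ / 4.68 × 10¹¹³ = 1.44 × 10⁻¹¹⁸

1.44 × 10⁻¹¹⁸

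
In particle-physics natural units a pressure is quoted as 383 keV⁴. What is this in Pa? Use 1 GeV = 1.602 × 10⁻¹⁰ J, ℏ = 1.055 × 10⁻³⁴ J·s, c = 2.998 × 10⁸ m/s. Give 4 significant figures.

Pressure is [E]/[L]³ = [E]⁴/(ℏc)³.
1 GeV⁴ → 1/(ℏc)³ × (1 GeV in J)⁴ = 2.082 × 10³⁷ Pa.
Convert the energy scale: 383 keV⁴ = 3.83 × 10⁻²² GeV⁴.
Result: 3.83 × 10⁻²² × 2.082 × 10³⁷ = 7.973 × 10¹⁵ Pa.

7.973 × 10¹⁵ Pa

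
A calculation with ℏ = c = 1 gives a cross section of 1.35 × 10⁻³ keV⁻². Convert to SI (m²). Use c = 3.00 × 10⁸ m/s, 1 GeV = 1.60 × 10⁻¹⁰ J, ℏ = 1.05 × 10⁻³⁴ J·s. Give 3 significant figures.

Area is [L]² = [E]⁻²·(ℏc)²; restore (ℏc)².
1 GeV⁻² → (ℏc)² × (1 GeV in J)⁻² = 3.88 × 10⁻³² m².
Convert the energy scale: 1.35 × 10⁻³ keV⁻² = 1.35 × 10⁹ GeV⁻².
Result: 1.35 × 10⁹ × 3.88 × 10⁻³² = 5.23 × 10⁻²³ m².

5.23 × 10⁻²³ m²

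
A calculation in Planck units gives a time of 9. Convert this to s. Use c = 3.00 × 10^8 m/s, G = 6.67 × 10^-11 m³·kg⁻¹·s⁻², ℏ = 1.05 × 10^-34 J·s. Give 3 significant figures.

4.83 × 10^-43 s

One Planck time: t_P = √(ℏG/c⁵) = 5.37 × 10^-44 s.
9 × 5.37 × 10^-44 s = 4.83 × 10^-43 s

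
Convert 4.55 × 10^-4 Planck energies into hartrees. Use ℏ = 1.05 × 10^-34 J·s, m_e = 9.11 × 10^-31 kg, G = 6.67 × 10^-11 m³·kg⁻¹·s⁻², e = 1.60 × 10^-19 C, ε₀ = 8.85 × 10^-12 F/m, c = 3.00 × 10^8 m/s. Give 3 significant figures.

Planck energy: E_P = √(ℏc⁵/G) = 1.96 × 10^9 J
hartree: E_h = m_e e⁴/(4πε₀ℏ)² = 4.38 × 10^-18 J
4.55 × 10^-4 × 1.96 × 10^9 / 4.38 × 10^-18 = 2.03 × 10^23

2.03 × 10^23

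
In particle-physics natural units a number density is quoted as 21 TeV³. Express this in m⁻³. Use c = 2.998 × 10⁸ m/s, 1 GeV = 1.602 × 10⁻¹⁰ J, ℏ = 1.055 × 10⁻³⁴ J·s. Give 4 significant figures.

Number density is [L]⁻³ = [E]³/(ℏc)³.
1 GeV³ → 1/(ℏc)³ × (1 GeV in J)³ = 1.299 × 10⁴⁷ m⁻³.
Convert the energy scale: 21 TeV³ = 2.10 × 10¹⁰ GeV³.
Result: 2.10 × 10¹⁰ × 1.299 × 10⁴⁷ = 2.729 × 10⁵⁷ m⁻³.

2.729 × 10⁵⁷ m⁻³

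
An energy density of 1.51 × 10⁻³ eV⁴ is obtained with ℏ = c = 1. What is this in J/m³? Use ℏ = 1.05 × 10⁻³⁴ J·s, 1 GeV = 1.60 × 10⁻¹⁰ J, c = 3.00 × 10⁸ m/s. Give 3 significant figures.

0.0317 J/m³

[E]/[L]³ = [E]⁴/(ℏc)³; restore (ℏc)⁻³.
1 GeV⁴ → 1/(ℏc)³ × (1 GeV in J)⁴ = 2.10 × 10³⁷ J/m³.
Convert the energy scale: 1.51 × 10⁻³ eV⁴ = 1.51 × 10⁻³⁹ GeV⁴.
Result: 1.51 × 10⁻³⁹ × 2.10 × 10³⁷ = 0.0317 J/m³.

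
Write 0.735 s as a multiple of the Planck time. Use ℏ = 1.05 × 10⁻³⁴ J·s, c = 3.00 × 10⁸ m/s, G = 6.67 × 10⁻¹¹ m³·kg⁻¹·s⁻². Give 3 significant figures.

Planck time: t_P = √(ℏG/c⁵) = 5.37 × 10⁻⁴⁴ s.
0.735 / 5.37 × 10⁻⁴⁴ = 1.37 × 10⁴³

1.37 × 10⁴³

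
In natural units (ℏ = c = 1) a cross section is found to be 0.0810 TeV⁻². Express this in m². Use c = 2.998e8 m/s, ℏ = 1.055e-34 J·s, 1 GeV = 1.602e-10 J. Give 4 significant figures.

Area is [L]² = [E]⁻²·(ℏc)²; restore (ℏc)².
1 GeV⁻² → (ℏc)² × (1 GeV in J)⁻² = 3.898e-32 m².
Convert the energy scale: 0.0810 TeV⁻² = 8.10e-8 GeV⁻².
Result: 8.10e-8 × 3.898e-32 = 3.157e-39 m².

3.157e-39 m²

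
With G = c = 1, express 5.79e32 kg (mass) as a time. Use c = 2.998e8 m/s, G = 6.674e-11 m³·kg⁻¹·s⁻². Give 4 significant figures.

1.434e-3 s

Mass → time via G/c³.
5.79e32 kg × (G/c³) = 1.434e-3 s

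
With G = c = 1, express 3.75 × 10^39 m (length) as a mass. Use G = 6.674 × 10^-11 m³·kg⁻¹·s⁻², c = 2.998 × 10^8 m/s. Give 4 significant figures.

5.050 × 10^66 kg

Length → mass via c²/G.
3.75 × 10^39 m × (c²/G) = 5.050 × 10^66 kg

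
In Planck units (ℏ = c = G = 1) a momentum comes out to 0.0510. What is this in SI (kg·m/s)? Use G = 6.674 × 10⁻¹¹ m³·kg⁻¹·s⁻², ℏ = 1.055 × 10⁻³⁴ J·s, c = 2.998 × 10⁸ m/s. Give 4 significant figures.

0.3329 kg·m/s

One Planck momentum: p_P = √(ℏc³/G) = 6.527 kg·m/s.
0.0510 × 6.527 kg·m/s = 0.3329 kg·m/s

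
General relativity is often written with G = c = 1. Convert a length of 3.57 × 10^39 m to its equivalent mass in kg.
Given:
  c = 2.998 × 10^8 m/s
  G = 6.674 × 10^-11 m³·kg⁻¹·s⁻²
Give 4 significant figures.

Length → mass via c²/G.
3.57 × 10^39 m × (c²/G) = 4.808 × 10^66 kg

4.808 × 10^66 kg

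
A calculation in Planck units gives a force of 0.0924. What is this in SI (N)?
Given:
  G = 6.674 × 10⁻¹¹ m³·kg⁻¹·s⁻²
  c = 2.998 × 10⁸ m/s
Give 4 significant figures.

1.118 × 10⁴³ N

One Planck force: F_P = c⁴/G = 1.210 × 10⁴⁴ N.
0.0924 × 1.210 × 10⁴⁴ N = 1.118 × 10⁴³ N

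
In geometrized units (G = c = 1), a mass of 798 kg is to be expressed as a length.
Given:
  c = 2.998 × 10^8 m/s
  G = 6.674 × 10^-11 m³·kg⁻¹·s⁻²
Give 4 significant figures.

In G = c = 1 units mass has dimensions of length; the conversion factor is G/c².
798 kg × (G/c²) = 5.926 × 10^-25 m

5.926 × 10^-25 m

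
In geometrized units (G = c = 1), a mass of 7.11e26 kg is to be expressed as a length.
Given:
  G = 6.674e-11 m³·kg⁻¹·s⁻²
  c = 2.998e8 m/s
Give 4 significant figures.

0.5279 m

In G = c = 1 units mass has dimensions of length; the conversion factor is G/c².
7.11e26 kg × (G/c²) = 0.5279 m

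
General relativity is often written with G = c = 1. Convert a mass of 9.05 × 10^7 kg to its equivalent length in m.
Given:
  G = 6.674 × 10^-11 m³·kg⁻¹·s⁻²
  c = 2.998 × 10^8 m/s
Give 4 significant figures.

In G = c = 1 units mass has dimensions of length; the conversion factor is G/c².
9.05 × 10^7 kg × (G/c²) = 6.720 × 10^-20 m

6.720 × 10^-20 m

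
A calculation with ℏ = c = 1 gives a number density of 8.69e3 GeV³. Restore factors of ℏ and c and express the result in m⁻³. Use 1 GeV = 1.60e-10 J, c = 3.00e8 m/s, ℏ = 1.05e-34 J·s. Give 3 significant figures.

Number density is [L]⁻³ = [E]³/(ℏc)³.
1 GeV³ → 1/(ℏc)³ × (1 GeV in J)³ = 1.31e47 m⁻³.
Result: 8.69e3 × 1.31e47 = 1.14e51 m⁻³.

1.14e51 m⁻³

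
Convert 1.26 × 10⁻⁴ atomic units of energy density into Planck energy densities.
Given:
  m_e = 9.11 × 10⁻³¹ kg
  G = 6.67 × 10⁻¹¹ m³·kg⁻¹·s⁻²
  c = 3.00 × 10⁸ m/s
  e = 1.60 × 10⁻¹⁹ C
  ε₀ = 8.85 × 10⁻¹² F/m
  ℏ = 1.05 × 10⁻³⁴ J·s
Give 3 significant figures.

atomic unit of energy density: u_au = E_h/a₀³ = m_e⁴e¹⁰/((4πε₀)⁵ℏ⁸) = 3.01 × 10¹³ J/m³
Planck energy density: u_P = c⁷/(ℏG²) = 4.68 × 10¹¹³ J/m³
1.26 × 10⁻⁴ × 3.01 × 10¹³ / 4.68 × 10¹¹³ = 8.11 × 10⁻¹⁰⁵

8.11 × 10⁻¹⁰⁵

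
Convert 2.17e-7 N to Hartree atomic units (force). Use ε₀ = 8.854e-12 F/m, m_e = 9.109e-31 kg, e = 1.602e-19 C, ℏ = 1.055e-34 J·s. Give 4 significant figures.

2.640

atomic unit of force: F_au = E_h/a₀ = m_e²e⁶/((4πε₀)³ℏ⁴) = 8.220e-8 N.
2.17e-7 / 8.220e-8 = 2.640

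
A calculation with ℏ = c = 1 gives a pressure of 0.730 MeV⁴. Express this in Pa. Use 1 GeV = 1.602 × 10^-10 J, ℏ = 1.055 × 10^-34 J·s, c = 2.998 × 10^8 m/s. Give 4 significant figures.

Pressure is [E]/[L]³ = [E]⁴/(ℏc)³.
1 GeV⁴ → 1/(ℏc)³ × (1 GeV in J)⁴ = 2.082 × 10^37 Pa.
Convert the energy scale: 0.730 MeV⁴ = 7.30 × 10^-13 GeV⁴.
Result: 7.30 × 10^-13 × 2.082 × 10^37 = 1.520 × 10^25 Pa.

1.520 × 10^25 Pa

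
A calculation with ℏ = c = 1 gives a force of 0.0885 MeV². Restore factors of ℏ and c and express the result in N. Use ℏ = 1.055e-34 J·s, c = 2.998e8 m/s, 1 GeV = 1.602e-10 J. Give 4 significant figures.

Force is [E]/[L] = [E]²/(ℏc); restore (ℏc)⁻¹.
1 GeV² → 1/(ℏc) × (1 GeV in J)² = 8.114e5 N.
Convert the energy scale: 0.0885 MeV² = 8.85e-8 GeV².
Result: 8.85e-8 × 8.114e5 = 0.07181 N.

0.07181 N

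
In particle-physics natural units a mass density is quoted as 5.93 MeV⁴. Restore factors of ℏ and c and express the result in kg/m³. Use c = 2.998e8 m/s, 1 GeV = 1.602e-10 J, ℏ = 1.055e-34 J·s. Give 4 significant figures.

Mass density is [E]/(c²[L]³) = [E]⁴/(ℏ³c⁵).
1 GeV⁴ → 1/(ℏ³c⁵) × (1 GeV in J)⁴ = 2.316e20 kg/m³.
Convert the energy scale: 5.93 MeV⁴ = 5.93e-12 GeV⁴.
Result: 5.93e-12 × 2.316e20 = 1.373e9 kg/m³.

1.373e9 kg/m³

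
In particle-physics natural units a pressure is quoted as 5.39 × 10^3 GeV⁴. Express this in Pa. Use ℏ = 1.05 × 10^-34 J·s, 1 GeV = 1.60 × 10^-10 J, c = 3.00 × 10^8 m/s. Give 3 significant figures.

Pressure is [E]/[L]³ = [E]⁴/(ℏc)³.
1 GeV⁴ → 1/(ℏc)³ × (1 GeV in J)⁴ = 2.10 × 10^37 Pa.
Result: 5.39 × 10^3 × 2.10 × 10^37 = 1.13 × 10^41 Pa.

1.13 × 10^41 Pa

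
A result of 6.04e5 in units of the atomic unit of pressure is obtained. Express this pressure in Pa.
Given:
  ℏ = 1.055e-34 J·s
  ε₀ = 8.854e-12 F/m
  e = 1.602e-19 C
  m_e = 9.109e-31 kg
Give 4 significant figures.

1.769e19 Pa

One atomic unit of pressure: P_au = E_h/a₀³ = m_e⁴e¹⁰/((4πε₀)⁵ℏ⁸) = 2.929e13 Pa.
6.04e5 × 2.929e13 Pa = 1.769e19 Pa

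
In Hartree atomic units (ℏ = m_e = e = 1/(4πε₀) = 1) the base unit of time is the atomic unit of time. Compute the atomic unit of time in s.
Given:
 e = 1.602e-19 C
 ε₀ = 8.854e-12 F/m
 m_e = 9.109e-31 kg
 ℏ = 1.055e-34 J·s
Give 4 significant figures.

τ_au = (4πε₀)²ℏ³/(m_e e⁴)
E_h = 4.354e-18 J
ℏ/E_h = 2.423e-17 s

2.423e-17 s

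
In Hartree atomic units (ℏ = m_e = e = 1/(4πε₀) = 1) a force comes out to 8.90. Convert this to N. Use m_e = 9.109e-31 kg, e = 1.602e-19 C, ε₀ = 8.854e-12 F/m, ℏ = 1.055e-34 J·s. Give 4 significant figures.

7.316e-7 N

One atomic unit of force: F_au = E_h/a₀ = m_e²e⁶/((4πε₀)³ℏ⁴) = 8.220e-8 N.
8.90 × 8.220e-8 N = 7.316e-7 N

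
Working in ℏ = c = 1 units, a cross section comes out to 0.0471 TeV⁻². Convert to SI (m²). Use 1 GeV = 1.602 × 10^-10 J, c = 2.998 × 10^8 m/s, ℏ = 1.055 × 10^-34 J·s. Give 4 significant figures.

1.836 × 10^-39 m²

Area is [L]² = [E]⁻²·(ℏc)²; restore (ℏc)².
1 GeV⁻² → (ℏc)² × (1 GeV in J)⁻² = 3.898 × 10^-32 m².
Convert the energy scale: 0.0471 TeV⁻² = 4.71 × 10^-8 GeV⁻².
Result: 4.71 × 10^-8 × 3.898 × 10^-32 = 1.836 × 10^-39 m².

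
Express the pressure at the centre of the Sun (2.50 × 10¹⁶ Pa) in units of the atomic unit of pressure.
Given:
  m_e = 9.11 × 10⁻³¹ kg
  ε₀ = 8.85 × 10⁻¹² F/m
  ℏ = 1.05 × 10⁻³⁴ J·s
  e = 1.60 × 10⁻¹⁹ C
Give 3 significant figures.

830

atomic unit of pressure: P_au = E_h/a₀³ = m_e⁴e¹⁰/((4πε₀)⁵ℏ⁸) = 3.01 × 10¹³ Pa.
2.50 × 10¹⁶ / 3.01 × 10¹³ = 830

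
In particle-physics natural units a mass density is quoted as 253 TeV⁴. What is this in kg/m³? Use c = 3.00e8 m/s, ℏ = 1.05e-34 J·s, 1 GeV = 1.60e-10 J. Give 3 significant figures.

5.89e34 kg/m³

Mass density is [E]/(c²[L]³) = [E]⁴/(ℏ³c⁵).
1 GeV⁴ → 1/(ℏ³c⁵) × (1 GeV in J)⁴ = 2.33e20 kg/m³.
Convert the energy scale: 253 TeV⁴ = 2.53e14 GeV⁴.
Result: 2.53e14 × 2.33e20 = 5.89e34 kg/m³.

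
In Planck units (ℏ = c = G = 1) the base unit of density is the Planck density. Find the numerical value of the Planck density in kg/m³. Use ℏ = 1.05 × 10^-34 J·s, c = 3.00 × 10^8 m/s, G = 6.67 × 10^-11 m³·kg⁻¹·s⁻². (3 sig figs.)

ρ_P = c⁵/(ℏG²)
  = 2.43 × 10^42 / 4.67 × 10^-55
  = 5.20 × 10^96 kg/m³

5.20 × 10^96 kg/m³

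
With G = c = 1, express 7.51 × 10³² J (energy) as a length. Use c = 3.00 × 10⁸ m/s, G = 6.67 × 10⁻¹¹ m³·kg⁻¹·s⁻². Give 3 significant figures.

6.18 × 10⁻¹² m

Energy → length via G/c⁴.
7.51 × 10³² J × (G/c⁴) = 6.18 × 10⁻¹² m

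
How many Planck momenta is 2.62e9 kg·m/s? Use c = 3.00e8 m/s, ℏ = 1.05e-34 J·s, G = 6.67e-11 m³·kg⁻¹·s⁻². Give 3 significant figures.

Planck momentum: p_P = √(ℏc³/G) = 6.52 kg·m/s.
2.62e9 / 6.52 = 4.02e8

4.02e8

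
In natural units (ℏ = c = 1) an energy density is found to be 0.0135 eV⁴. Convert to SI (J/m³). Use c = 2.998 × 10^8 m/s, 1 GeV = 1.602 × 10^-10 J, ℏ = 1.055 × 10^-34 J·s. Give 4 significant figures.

[E]/[L]³ = [E]⁴/(ℏc)³; restore (ℏc)⁻³.
1 GeV⁴ → 1/(ℏc)³ × (1 GeV in J)⁴ = 2.082 × 10^37 J/m³.
Convert the energy scale: 0.0135 eV⁴ = 1.35 × 10^-38 GeV⁴.
Result: 1.35 × 10^-38 × 2.082 × 10^37 = 0.2810 J/m³.

0.2810 J/m³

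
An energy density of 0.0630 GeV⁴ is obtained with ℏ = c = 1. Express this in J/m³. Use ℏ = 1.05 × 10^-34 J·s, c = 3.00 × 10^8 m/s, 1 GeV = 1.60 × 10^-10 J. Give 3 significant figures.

[E]/[L]³ = [E]⁴/(ℏc)³; restore (ℏc)⁻³.
1 GeV⁴ → 1/(ℏc)³ × (1 GeV in J)⁴ = 2.10 × 10^37 J/m³.
Result: 0.0630 × 2.10 × 10^37 = 1.32 × 10^36 J/m³.

1.32 × 10^36 J/m³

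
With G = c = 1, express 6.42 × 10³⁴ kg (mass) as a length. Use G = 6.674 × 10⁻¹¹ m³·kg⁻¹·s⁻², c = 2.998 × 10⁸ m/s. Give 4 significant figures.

4.767 × 10⁷ m

In G = c = 1 units mass has dimensions of length; the conversion factor is G/c².
6.42 × 10³⁴ kg × (G/c²) = 4.767 × 10⁷ m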